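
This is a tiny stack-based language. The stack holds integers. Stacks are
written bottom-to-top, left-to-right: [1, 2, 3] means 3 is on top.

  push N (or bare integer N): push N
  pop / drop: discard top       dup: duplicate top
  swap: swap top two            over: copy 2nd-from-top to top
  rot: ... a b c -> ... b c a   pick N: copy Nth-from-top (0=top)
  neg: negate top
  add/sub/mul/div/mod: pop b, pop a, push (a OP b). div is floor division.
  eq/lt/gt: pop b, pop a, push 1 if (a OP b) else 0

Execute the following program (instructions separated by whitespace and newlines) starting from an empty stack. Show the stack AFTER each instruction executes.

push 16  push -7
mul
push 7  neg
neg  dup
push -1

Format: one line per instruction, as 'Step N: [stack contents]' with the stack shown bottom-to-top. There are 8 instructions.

Step 1: [16]
Step 2: [16, -7]
Step 3: [-112]
Step 4: [-112, 7]
Step 5: [-112, -7]
Step 6: [-112, 7]
Step 7: [-112, 7, 7]
Step 8: [-112, 7, 7, -1]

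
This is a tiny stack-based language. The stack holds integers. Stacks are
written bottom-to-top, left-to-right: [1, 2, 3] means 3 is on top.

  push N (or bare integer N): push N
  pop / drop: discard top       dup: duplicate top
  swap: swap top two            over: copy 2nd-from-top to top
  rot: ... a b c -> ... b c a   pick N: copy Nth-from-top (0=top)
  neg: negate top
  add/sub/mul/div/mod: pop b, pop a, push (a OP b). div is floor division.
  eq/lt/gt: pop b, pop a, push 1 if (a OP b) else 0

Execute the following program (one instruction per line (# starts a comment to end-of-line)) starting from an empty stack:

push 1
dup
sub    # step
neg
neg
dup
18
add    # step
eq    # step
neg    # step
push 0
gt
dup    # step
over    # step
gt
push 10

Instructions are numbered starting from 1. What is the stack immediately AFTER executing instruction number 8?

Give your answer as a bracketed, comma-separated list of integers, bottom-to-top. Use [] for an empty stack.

Step 1 ('push 1'): [1]
Step 2 ('dup'): [1, 1]
Step 3 ('sub'): [0]
Step 4 ('neg'): [0]
Step 5 ('neg'): [0]
Step 6 ('dup'): [0, 0]
Step 7 ('18'): [0, 0, 18]
Step 8 ('add'): [0, 18]

Answer: [0, 18]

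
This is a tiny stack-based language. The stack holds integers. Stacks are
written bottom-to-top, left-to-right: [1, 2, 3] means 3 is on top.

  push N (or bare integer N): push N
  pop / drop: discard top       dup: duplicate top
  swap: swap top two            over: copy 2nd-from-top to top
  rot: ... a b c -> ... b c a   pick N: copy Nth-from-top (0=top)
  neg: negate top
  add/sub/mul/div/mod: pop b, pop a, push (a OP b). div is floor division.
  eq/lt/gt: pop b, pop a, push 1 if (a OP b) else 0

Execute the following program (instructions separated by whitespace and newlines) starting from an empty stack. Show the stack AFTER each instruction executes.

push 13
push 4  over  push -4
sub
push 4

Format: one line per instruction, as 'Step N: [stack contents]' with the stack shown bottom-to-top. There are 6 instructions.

Step 1: [13]
Step 2: [13, 4]
Step 3: [13, 4, 13]
Step 4: [13, 4, 13, -4]
Step 5: [13, 4, 17]
Step 6: [13, 4, 17, 4]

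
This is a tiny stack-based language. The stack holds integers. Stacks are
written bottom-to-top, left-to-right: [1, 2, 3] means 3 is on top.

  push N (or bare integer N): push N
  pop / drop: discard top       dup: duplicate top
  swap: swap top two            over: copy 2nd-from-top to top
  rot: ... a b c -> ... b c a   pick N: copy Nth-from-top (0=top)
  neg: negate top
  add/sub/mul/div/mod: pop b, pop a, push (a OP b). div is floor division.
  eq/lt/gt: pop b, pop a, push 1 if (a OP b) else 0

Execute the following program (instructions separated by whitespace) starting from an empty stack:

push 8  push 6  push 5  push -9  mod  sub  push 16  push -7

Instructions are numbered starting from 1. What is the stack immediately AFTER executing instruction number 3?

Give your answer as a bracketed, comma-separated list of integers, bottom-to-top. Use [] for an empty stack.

Answer: [8, 6, 5]

Derivation:
Step 1 ('push 8'): [8]
Step 2 ('push 6'): [8, 6]
Step 3 ('push 5'): [8, 6, 5]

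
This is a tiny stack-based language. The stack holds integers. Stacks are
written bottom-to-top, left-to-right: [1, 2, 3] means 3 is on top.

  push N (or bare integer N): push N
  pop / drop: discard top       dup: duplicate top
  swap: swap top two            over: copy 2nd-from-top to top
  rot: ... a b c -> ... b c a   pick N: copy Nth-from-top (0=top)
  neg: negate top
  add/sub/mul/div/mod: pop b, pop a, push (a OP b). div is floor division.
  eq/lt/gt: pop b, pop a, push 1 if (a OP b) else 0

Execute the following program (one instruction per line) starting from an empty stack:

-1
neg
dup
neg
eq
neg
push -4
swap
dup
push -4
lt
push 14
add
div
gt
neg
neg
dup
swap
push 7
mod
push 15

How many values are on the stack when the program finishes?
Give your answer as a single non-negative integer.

After 'push -1': stack = [-1] (depth 1)
After 'neg': stack = [1] (depth 1)
After 'dup': stack = [1, 1] (depth 2)
After 'neg': stack = [1, -1] (depth 2)
After 'eq': stack = [0] (depth 1)
After 'neg': stack = [0] (depth 1)
After 'push -4': stack = [0, -4] (depth 2)
After 'swap': stack = [-4, 0] (depth 2)
After 'dup': stack = [-4, 0, 0] (depth 3)
After 'push -4': stack = [-4, 0, 0, -4] (depth 4)
  ...
After 'add': stack = [-4, 0, 14] (depth 3)
After 'div': stack = [-4, 0] (depth 2)
After 'gt': stack = [0] (depth 1)
After 'neg': stack = [0] (depth 1)
After 'neg': stack = [0] (depth 1)
After 'dup': stack = [0, 0] (depth 2)
After 'swap': stack = [0, 0] (depth 2)
After 'push 7': stack = [0, 0, 7] (depth 3)
After 'mod': stack = [0, 0] (depth 2)
After 'push 15': stack = [0, 0, 15] (depth 3)

Answer: 3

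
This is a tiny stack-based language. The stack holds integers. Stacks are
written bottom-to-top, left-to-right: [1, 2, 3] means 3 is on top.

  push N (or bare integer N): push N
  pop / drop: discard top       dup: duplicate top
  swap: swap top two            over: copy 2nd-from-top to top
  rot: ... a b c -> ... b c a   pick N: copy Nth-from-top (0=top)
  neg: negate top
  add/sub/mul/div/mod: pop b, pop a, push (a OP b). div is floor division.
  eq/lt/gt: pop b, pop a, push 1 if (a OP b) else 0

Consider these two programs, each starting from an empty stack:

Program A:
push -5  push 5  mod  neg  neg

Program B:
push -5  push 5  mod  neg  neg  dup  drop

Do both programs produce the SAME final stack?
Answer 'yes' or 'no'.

Answer: yes

Derivation:
Program A trace:
  After 'push -5': [-5]
  After 'push 5': [-5, 5]
  After 'mod': [0]
  After 'neg': [0]
  After 'neg': [0]
Program A final stack: [0]

Program B trace:
  After 'push -5': [-5]
  After 'push 5': [-5, 5]
  After 'mod': [0]
  After 'neg': [0]
  After 'neg': [0]
  After 'dup': [0, 0]
  After 'drop': [0]
Program B final stack: [0]
Same: yes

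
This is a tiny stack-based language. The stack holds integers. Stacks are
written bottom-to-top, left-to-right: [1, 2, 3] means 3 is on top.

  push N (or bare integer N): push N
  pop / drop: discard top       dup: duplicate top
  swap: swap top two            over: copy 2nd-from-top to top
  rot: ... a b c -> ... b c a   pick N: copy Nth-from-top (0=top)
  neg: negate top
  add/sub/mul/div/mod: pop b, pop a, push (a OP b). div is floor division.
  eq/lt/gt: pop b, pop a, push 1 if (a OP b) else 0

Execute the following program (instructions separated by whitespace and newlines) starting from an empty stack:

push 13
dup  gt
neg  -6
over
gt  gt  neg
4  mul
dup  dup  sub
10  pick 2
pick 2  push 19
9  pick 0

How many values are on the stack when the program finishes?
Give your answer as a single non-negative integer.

Answer: 8

Derivation:
After 'push 13': stack = [13] (depth 1)
After 'dup': stack = [13, 13] (depth 2)
After 'gt': stack = [0] (depth 1)
After 'neg': stack = [0] (depth 1)
After 'push -6': stack = [0, -6] (depth 2)
After 'over': stack = [0, -6, 0] (depth 3)
After 'gt': stack = [0, 0] (depth 2)
After 'gt': stack = [0] (depth 1)
After 'neg': stack = [0] (depth 1)
After 'push 4': stack = [0, 4] (depth 2)
After 'mul': stack = [0] (depth 1)
After 'dup': stack = [0, 0] (depth 2)
After 'dup': stack = [0, 0, 0] (depth 3)
After 'sub': stack = [0, 0] (depth 2)
After 'push 10': stack = [0, 0, 10] (depth 3)
After 'pick 2': stack = [0, 0, 10, 0] (depth 4)
After 'pick 2': stack = [0, 0, 10, 0, 0] (depth 5)
After 'push 19': stack = [0, 0, 10, 0, 0, 19] (depth 6)
After 'push 9': stack = [0, 0, 10, 0, 0, 19, 9] (depth 7)
After 'pick 0': stack = [0, 0, 10, 0, 0, 19, 9, 9] (depth 8)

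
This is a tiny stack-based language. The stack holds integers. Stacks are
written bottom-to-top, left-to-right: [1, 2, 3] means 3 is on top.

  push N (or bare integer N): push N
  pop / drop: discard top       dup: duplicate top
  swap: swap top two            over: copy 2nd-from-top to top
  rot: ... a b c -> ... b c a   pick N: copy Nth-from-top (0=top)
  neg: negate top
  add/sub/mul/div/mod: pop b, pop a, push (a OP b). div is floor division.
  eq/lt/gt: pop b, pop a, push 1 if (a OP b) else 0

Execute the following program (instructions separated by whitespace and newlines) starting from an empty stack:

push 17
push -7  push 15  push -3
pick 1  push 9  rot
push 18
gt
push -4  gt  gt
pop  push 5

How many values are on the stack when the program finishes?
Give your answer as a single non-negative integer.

Answer: 5

Derivation:
After 'push 17': stack = [17] (depth 1)
After 'push -7': stack = [17, -7] (depth 2)
After 'push 15': stack = [17, -7, 15] (depth 3)
After 'push -3': stack = [17, -7, 15, -3] (depth 4)
After 'pick 1': stack = [17, -7, 15, -3, 15] (depth 5)
After 'push 9': stack = [17, -7, 15, -3, 15, 9] (depth 6)
After 'rot': stack = [17, -7, 15, 15, 9, -3] (depth 6)
After 'push 18': stack = [17, -7, 15, 15, 9, -3, 18] (depth 7)
After 'gt': stack = [17, -7, 15, 15, 9, 0] (depth 6)
After 'push -4': stack = [17, -7, 15, 15, 9, 0, -4] (depth 7)
After 'gt': stack = [17, -7, 15, 15, 9, 1] (depth 6)
After 'gt': stack = [17, -7, 15, 15, 1] (depth 5)
After 'pop': stack = [17, -7, 15, 15] (depth 4)
After 'push 5': stack = [17, -7, 15, 15, 5] (depth 5)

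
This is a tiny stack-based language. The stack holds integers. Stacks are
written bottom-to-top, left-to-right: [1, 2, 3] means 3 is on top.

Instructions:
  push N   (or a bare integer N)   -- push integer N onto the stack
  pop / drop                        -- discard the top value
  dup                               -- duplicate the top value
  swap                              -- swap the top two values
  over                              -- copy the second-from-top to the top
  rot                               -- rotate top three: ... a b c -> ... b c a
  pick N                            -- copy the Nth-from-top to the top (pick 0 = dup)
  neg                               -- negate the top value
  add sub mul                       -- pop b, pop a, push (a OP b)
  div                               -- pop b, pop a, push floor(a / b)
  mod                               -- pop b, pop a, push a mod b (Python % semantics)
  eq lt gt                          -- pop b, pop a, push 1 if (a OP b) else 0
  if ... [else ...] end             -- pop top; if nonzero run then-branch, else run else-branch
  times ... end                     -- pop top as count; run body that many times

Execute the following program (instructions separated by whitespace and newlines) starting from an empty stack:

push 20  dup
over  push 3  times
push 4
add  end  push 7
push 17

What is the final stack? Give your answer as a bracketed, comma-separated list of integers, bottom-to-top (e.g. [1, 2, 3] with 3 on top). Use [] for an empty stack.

After 'push 20': [20]
After 'dup': [20, 20]
After 'over': [20, 20, 20]
After 'push 3': [20, 20, 20, 3]
After 'times': [20, 20, 20]
After 'push 4': [20, 20, 20, 4]
After 'add': [20, 20, 24]
After 'push 4': [20, 20, 24, 4]
After 'add': [20, 20, 28]
After 'push 4': [20, 20, 28, 4]
After 'add': [20, 20, 32]
After 'push 7': [20, 20, 32, 7]
After 'push 17': [20, 20, 32, 7, 17]

Answer: [20, 20, 32, 7, 17]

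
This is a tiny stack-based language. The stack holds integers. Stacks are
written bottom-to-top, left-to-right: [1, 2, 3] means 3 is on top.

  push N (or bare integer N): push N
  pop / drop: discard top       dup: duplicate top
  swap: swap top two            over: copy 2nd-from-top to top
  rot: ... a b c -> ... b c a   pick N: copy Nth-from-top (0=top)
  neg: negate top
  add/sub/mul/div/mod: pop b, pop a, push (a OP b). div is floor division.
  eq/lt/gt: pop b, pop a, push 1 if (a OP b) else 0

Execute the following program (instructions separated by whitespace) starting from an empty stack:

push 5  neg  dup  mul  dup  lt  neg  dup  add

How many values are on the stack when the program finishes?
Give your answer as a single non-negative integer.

After 'push 5': stack = [5] (depth 1)
After 'neg': stack = [-5] (depth 1)
After 'dup': stack = [-5, -5] (depth 2)
After 'mul': stack = [25] (depth 1)
After 'dup': stack = [25, 25] (depth 2)
After 'lt': stack = [0] (depth 1)
After 'neg': stack = [0] (depth 1)
After 'dup': stack = [0, 0] (depth 2)
After 'add': stack = [0] (depth 1)

Answer: 1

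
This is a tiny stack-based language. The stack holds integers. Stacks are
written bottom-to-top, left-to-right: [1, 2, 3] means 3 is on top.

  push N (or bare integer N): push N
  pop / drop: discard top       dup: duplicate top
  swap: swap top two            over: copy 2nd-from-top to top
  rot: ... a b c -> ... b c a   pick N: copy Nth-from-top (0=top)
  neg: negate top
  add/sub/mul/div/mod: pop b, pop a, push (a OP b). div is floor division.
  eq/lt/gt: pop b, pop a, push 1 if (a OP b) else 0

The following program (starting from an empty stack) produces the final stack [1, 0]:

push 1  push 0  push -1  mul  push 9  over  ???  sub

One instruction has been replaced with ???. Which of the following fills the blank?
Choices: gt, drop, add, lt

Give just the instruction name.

Stack before ???: [1, 0, 9, 0]
Stack after ???:  [1, 0, 0]
Checking each choice:
  gt: produces [1, -1]
  drop: produces [1, -9]
  add: produces [1, -9]
  lt: MATCH


Answer: lt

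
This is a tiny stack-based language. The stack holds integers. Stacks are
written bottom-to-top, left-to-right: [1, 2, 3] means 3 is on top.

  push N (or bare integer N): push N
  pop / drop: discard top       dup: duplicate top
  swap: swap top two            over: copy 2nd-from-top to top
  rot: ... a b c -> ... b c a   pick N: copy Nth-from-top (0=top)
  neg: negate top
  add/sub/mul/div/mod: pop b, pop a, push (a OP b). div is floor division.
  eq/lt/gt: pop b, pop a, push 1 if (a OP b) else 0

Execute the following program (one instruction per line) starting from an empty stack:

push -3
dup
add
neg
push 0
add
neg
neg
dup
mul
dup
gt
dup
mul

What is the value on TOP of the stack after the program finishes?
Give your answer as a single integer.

After 'push -3': [-3]
After 'dup': [-3, -3]
After 'add': [-6]
After 'neg': [6]
After 'push 0': [6, 0]
After 'add': [6]
After 'neg': [-6]
After 'neg': [6]
After 'dup': [6, 6]
After 'mul': [36]
After 'dup': [36, 36]
After 'gt': [0]
After 'dup': [0, 0]
After 'mul': [0]

Answer: 0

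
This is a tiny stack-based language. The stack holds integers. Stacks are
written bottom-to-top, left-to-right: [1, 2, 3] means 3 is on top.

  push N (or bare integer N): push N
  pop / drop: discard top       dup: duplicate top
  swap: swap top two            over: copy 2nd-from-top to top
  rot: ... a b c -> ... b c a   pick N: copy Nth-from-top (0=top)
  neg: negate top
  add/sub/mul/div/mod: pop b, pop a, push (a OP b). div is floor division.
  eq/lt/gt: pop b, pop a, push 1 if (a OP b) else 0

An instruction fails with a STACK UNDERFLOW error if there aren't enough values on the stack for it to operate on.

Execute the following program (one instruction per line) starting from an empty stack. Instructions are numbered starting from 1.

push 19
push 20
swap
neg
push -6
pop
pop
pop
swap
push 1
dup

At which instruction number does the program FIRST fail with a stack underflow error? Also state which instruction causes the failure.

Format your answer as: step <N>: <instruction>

Step 1 ('push 19'): stack = [19], depth = 1
Step 2 ('push 20'): stack = [19, 20], depth = 2
Step 3 ('swap'): stack = [20, 19], depth = 2
Step 4 ('neg'): stack = [20, -19], depth = 2
Step 5 ('push -6'): stack = [20, -19, -6], depth = 3
Step 6 ('pop'): stack = [20, -19], depth = 2
Step 7 ('pop'): stack = [20], depth = 1
Step 8 ('pop'): stack = [], depth = 0
Step 9 ('swap'): needs 2 value(s) but depth is 0 — STACK UNDERFLOW

Answer: step 9: swap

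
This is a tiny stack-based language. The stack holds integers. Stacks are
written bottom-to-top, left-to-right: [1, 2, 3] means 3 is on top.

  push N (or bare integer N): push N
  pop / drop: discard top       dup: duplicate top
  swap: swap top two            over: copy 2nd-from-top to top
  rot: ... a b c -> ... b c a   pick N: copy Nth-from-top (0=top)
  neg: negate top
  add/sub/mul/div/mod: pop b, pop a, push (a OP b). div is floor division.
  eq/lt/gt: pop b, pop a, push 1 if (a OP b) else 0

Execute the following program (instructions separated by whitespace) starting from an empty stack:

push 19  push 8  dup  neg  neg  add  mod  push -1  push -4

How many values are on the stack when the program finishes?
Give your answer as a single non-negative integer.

After 'push 19': stack = [19] (depth 1)
After 'push 8': stack = [19, 8] (depth 2)
After 'dup': stack = [19, 8, 8] (depth 3)
After 'neg': stack = [19, 8, -8] (depth 3)
After 'neg': stack = [19, 8, 8] (depth 3)
After 'add': stack = [19, 16] (depth 2)
After 'mod': stack = [3] (depth 1)
After 'push -1': stack = [3, -1] (depth 2)
After 'push -4': stack = [3, -1, -4] (depth 3)

Answer: 3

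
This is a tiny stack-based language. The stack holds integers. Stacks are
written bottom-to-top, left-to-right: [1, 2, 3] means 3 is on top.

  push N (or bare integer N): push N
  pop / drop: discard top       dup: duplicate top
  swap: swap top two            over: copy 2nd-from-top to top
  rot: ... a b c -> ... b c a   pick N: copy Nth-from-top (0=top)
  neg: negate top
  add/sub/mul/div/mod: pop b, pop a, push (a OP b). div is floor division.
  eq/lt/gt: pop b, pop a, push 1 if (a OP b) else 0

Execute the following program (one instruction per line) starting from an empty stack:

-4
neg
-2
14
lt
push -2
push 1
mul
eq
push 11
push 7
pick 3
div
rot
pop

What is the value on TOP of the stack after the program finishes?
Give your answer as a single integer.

Answer: 1

Derivation:
After 'push -4': [-4]
After 'neg': [4]
After 'push -2': [4, -2]
After 'push 14': [4, -2, 14]
After 'lt': [4, 1]
After 'push -2': [4, 1, -2]
After 'push 1': [4, 1, -2, 1]
After 'mul': [4, 1, -2]
After 'eq': [4, 0]
After 'push 11': [4, 0, 11]
After 'push 7': [4, 0, 11, 7]
After 'pick 3': [4, 0, 11, 7, 4]
After 'div': [4, 0, 11, 1]
After 'rot': [4, 11, 1, 0]
After 'pop': [4, 11, 1]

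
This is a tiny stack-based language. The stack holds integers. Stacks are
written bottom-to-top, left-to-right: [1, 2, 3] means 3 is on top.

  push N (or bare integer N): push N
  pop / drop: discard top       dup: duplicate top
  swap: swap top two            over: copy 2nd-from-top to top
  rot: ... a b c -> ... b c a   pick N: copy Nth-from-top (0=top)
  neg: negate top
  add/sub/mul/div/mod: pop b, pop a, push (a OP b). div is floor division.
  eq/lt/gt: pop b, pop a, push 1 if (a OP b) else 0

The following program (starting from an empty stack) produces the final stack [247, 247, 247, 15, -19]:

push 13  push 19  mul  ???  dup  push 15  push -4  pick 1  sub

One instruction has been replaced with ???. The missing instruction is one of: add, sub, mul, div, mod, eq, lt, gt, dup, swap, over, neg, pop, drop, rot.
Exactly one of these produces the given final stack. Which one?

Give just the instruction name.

Answer: dup

Derivation:
Stack before ???: [247]
Stack after ???:  [247, 247]
The instruction that transforms [247] -> [247, 247] is: dup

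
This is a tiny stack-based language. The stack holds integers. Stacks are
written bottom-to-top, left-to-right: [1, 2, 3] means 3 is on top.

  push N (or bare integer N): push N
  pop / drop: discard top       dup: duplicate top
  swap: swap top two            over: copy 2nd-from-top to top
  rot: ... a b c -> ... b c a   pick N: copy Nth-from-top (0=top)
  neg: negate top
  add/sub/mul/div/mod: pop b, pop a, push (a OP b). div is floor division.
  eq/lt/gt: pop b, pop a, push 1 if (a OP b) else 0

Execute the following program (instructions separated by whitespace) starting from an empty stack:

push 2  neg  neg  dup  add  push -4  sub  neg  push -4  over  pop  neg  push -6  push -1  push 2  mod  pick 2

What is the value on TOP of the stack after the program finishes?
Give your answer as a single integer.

Answer: 4

Derivation:
After 'push 2': [2]
After 'neg': [-2]
After 'neg': [2]
After 'dup': [2, 2]
After 'add': [4]
After 'push -4': [4, -4]
After 'sub': [8]
After 'neg': [-8]
After 'push -4': [-8, -4]
After 'over': [-8, -4, -8]
After 'pop': [-8, -4]
After 'neg': [-8, 4]
After 'push -6': [-8, 4, -6]
After 'push -1': [-8, 4, -6, -1]
After 'push 2': [-8, 4, -6, -1, 2]
After 'mod': [-8, 4, -6, 1]
After 'pick 2': [-8, 4, -6, 1, 4]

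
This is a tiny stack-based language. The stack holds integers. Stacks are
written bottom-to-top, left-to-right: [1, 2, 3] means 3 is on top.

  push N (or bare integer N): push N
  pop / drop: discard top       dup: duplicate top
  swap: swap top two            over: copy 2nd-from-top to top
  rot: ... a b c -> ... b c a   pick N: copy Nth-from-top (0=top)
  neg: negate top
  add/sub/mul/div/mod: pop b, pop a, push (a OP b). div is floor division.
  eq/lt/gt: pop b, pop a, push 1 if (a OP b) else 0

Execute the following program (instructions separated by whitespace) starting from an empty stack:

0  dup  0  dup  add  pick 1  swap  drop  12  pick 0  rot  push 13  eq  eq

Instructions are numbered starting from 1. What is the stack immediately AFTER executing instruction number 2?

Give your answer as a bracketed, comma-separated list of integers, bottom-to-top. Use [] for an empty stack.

Answer: [0, 0]

Derivation:
Step 1 ('0'): [0]
Step 2 ('dup'): [0, 0]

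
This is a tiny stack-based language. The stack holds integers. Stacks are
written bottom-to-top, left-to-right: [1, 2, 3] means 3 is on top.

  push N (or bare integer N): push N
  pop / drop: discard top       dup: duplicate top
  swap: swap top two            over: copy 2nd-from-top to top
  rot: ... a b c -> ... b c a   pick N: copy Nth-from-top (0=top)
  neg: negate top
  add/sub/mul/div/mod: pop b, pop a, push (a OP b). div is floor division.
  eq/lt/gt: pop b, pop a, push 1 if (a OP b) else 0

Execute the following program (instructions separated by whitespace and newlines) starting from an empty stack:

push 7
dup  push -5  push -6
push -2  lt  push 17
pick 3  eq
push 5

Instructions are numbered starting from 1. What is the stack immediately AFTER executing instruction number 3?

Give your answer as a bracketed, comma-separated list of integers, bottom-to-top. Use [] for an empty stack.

Step 1 ('push 7'): [7]
Step 2 ('dup'): [7, 7]
Step 3 ('push -5'): [7, 7, -5]

Answer: [7, 7, -5]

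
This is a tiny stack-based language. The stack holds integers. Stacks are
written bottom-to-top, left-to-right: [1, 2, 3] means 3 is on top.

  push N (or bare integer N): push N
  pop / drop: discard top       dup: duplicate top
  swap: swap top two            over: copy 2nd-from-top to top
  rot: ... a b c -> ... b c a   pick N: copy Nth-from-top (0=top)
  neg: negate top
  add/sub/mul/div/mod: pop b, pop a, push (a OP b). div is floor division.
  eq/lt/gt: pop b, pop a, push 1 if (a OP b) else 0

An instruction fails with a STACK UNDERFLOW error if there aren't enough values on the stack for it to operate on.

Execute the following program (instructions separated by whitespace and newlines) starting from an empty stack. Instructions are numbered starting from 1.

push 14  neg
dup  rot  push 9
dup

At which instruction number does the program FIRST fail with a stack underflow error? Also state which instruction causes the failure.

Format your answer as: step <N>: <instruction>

Answer: step 4: rot

Derivation:
Step 1 ('push 14'): stack = [14], depth = 1
Step 2 ('neg'): stack = [-14], depth = 1
Step 3 ('dup'): stack = [-14, -14], depth = 2
Step 4 ('rot'): needs 3 value(s) but depth is 2 — STACK UNDERFLOW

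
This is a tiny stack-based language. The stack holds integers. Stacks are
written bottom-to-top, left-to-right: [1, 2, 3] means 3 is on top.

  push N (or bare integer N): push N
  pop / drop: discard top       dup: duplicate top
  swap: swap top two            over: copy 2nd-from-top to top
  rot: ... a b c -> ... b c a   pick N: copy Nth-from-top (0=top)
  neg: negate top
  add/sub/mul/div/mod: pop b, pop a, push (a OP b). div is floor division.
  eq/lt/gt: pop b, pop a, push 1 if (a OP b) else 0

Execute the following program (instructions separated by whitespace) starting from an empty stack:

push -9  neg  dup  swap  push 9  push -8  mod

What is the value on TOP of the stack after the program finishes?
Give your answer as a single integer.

After 'push -9': [-9]
After 'neg': [9]
After 'dup': [9, 9]
After 'swap': [9, 9]
After 'push 9': [9, 9, 9]
After 'push -8': [9, 9, 9, -8]
After 'mod': [9, 9, -7]

Answer: -7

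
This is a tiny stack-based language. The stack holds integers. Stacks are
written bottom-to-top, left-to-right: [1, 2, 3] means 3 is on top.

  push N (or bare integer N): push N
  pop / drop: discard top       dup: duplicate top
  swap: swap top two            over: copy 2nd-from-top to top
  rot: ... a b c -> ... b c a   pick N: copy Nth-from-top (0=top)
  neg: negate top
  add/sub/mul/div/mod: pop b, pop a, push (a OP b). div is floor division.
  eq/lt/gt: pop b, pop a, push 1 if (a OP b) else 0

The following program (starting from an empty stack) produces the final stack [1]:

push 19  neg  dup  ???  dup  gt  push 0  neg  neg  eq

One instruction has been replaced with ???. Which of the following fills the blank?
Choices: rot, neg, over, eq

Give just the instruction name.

Answer: eq

Derivation:
Stack before ???: [-19, -19]
Stack after ???:  [1]
Checking each choice:
  rot: stack underflow (need 3, have 2)
  neg: produces [-19, 1]
  over: produces [-19, -19, 1]
  eq: MATCH


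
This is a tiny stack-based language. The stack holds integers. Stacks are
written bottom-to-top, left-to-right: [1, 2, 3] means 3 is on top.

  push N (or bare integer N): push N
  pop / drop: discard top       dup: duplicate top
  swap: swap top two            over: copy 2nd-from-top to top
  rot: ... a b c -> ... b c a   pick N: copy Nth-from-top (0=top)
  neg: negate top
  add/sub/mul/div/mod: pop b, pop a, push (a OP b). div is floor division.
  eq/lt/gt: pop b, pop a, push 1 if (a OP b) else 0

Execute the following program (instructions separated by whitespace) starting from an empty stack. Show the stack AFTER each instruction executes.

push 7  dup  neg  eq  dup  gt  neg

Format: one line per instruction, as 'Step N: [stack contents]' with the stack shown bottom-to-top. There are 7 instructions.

Step 1: [7]
Step 2: [7, 7]
Step 3: [7, -7]
Step 4: [0]
Step 5: [0, 0]
Step 6: [0]
Step 7: [0]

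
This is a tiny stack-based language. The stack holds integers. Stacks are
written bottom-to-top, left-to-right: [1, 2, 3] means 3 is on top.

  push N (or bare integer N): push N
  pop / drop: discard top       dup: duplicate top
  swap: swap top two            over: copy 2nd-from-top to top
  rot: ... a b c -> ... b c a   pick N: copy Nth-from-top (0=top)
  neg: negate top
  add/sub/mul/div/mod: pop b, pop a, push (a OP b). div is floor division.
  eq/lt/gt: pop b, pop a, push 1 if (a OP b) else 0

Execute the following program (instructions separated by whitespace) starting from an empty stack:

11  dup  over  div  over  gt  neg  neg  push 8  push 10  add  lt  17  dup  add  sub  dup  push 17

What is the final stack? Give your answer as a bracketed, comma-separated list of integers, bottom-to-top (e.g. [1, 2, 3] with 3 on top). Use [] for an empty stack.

Answer: [11, -33, -33, 17]

Derivation:
After 'push 11': [11]
After 'dup': [11, 11]
After 'over': [11, 11, 11]
After 'div': [11, 1]
After 'over': [11, 1, 11]
After 'gt': [11, 0]
After 'neg': [11, 0]
After 'neg': [11, 0]
After 'push 8': [11, 0, 8]
After 'push 10': [11, 0, 8, 10]
After 'add': [11, 0, 18]
After 'lt': [11, 1]
After 'push 17': [11, 1, 17]
After 'dup': [11, 1, 17, 17]
After 'add': [11, 1, 34]
After 'sub': [11, -33]
After 'dup': [11, -33, -33]
After 'push 17': [11, -33, -33, 17]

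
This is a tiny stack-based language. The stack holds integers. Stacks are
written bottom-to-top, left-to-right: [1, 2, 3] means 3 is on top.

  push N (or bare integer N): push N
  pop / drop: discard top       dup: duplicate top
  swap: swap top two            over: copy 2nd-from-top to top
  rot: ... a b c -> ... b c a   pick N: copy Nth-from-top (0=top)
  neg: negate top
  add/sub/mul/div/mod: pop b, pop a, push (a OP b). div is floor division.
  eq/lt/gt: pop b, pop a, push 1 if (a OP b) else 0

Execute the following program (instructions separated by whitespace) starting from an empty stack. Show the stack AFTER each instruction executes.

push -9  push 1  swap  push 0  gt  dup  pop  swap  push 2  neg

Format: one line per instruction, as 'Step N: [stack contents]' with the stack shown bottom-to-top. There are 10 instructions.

Step 1: [-9]
Step 2: [-9, 1]
Step 3: [1, -9]
Step 4: [1, -9, 0]
Step 5: [1, 0]
Step 6: [1, 0, 0]
Step 7: [1, 0]
Step 8: [0, 1]
Step 9: [0, 1, 2]
Step 10: [0, 1, -2]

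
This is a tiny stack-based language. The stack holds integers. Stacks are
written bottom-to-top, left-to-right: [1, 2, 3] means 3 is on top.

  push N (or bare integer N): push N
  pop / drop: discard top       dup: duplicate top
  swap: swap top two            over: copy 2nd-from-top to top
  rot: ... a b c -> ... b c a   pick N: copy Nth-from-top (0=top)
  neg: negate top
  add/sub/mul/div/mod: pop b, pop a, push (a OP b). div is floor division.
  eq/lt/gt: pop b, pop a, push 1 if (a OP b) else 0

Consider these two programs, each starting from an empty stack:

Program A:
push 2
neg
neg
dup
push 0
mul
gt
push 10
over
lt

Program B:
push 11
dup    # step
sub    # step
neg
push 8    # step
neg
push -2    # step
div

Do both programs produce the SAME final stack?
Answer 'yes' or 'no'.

Answer: no

Derivation:
Program A trace:
  After 'push 2': [2]
  After 'neg': [-2]
  After 'neg': [2]
  After 'dup': [2, 2]
  After 'push 0': [2, 2, 0]
  After 'mul': [2, 0]
  After 'gt': [1]
  After 'push 10': [1, 10]
  After 'over': [1, 10, 1]
  After 'lt': [1, 0]
Program A final stack: [1, 0]

Program B trace:
  After 'push 11': [11]
  After 'dup': [11, 11]
  After 'sub': [0]
  After 'neg': [0]
  After 'push 8': [0, 8]
  After 'neg': [0, -8]
  After 'push -2': [0, -8, -2]
  After 'div': [0, 4]
Program B final stack: [0, 4]
Same: no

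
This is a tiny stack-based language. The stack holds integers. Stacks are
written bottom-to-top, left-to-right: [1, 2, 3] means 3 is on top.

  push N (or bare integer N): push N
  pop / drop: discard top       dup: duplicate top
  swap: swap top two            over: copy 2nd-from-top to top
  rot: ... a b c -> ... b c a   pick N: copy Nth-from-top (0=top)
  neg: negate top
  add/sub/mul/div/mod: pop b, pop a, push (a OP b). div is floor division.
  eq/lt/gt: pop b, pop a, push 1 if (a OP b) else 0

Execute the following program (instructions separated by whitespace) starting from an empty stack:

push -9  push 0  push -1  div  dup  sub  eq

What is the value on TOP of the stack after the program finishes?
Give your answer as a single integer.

Answer: 0

Derivation:
After 'push -9': [-9]
After 'push 0': [-9, 0]
After 'push -1': [-9, 0, -1]
After 'div': [-9, 0]
After 'dup': [-9, 0, 0]
After 'sub': [-9, 0]
After 'eq': [0]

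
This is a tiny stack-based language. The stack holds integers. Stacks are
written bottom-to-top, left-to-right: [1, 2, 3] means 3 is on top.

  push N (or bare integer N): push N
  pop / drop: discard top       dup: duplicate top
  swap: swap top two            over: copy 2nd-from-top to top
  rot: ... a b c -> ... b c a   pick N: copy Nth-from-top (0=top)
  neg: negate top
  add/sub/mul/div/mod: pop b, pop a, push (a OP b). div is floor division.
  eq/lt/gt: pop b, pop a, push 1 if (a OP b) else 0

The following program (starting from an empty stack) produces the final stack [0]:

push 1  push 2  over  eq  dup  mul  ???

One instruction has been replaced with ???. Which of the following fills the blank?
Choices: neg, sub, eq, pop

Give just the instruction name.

Answer: eq

Derivation:
Stack before ???: [1, 0]
Stack after ???:  [0]
Checking each choice:
  neg: produces [1, 0]
  sub: produces [1]
  eq: MATCH
  pop: produces [1]


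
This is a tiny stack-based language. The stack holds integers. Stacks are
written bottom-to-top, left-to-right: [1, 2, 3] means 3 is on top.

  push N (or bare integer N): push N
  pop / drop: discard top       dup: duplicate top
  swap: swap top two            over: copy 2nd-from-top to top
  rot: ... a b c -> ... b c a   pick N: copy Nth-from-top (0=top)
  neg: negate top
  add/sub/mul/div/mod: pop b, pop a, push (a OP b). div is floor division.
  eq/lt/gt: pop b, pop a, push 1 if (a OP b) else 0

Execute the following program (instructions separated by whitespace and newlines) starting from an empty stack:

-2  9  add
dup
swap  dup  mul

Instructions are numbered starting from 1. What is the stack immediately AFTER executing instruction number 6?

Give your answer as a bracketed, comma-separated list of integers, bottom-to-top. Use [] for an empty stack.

Step 1 ('-2'): [-2]
Step 2 ('9'): [-2, 9]
Step 3 ('add'): [7]
Step 4 ('dup'): [7, 7]
Step 5 ('swap'): [7, 7]
Step 6 ('dup'): [7, 7, 7]

Answer: [7, 7, 7]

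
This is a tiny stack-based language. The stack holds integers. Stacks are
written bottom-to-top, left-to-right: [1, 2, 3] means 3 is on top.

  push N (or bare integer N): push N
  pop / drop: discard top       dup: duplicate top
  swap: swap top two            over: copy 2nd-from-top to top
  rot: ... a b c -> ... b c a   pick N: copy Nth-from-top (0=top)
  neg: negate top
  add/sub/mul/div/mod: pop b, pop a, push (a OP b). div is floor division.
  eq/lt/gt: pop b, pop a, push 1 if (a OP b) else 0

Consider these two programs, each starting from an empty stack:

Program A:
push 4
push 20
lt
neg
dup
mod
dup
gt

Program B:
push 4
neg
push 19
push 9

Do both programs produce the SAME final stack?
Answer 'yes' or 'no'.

Program A trace:
  After 'push 4': [4]
  After 'push 20': [4, 20]
  After 'lt': [1]
  After 'neg': [-1]
  After 'dup': [-1, -1]
  After 'mod': [0]
  After 'dup': [0, 0]
  After 'gt': [0]
Program A final stack: [0]

Program B trace:
  After 'push 4': [4]
  After 'neg': [-4]
  After 'push 19': [-4, 19]
  After 'push 9': [-4, 19, 9]
Program B final stack: [-4, 19, 9]
Same: no

Answer: no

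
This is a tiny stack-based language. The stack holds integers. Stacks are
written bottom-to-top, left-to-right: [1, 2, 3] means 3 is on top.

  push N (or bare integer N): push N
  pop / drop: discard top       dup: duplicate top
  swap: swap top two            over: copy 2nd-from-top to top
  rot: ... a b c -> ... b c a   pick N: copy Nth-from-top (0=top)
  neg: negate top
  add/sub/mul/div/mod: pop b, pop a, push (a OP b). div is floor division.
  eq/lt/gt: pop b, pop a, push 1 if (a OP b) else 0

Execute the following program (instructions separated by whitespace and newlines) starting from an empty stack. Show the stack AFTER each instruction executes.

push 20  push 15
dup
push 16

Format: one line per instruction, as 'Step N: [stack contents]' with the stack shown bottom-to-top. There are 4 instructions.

Step 1: [20]
Step 2: [20, 15]
Step 3: [20, 15, 15]
Step 4: [20, 15, 15, 16]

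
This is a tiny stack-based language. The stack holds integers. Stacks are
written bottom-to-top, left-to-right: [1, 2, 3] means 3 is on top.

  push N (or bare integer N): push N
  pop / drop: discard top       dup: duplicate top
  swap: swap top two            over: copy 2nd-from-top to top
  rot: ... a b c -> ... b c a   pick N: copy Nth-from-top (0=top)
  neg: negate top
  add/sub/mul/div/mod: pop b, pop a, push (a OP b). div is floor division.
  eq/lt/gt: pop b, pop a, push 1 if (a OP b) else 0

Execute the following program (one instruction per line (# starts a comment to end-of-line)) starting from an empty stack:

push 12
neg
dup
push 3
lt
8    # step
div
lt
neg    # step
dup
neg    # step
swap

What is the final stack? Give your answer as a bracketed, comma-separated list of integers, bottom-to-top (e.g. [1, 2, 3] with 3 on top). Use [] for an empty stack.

Answer: [1, -1]

Derivation:
After 'push 12': [12]
After 'neg': [-12]
After 'dup': [-12, -12]
After 'push 3': [-12, -12, 3]
After 'lt': [-12, 1]
After 'push 8': [-12, 1, 8]
After 'div': [-12, 0]
After 'lt': [1]
After 'neg': [-1]
After 'dup': [-1, -1]
After 'neg': [-1, 1]
After 'swap': [1, -1]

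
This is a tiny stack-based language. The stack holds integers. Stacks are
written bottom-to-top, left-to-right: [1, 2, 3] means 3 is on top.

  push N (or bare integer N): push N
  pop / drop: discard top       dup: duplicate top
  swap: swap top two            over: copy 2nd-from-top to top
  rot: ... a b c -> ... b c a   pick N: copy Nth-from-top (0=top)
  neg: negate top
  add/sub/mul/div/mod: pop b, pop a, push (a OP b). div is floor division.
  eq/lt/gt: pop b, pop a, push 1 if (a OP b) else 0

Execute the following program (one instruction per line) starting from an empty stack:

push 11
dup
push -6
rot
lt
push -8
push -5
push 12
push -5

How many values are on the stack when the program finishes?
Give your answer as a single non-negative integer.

After 'push 11': stack = [11] (depth 1)
After 'dup': stack = [11, 11] (depth 2)
After 'push -6': stack = [11, 11, -6] (depth 3)
After 'rot': stack = [11, -6, 11] (depth 3)
After 'lt': stack = [11, 1] (depth 2)
After 'push -8': stack = [11, 1, -8] (depth 3)
After 'push -5': stack = [11, 1, -8, -5] (depth 4)
After 'push 12': stack = [11, 1, -8, -5, 12] (depth 5)
After 'push -5': stack = [11, 1, -8, -5, 12, -5] (depth 6)

Answer: 6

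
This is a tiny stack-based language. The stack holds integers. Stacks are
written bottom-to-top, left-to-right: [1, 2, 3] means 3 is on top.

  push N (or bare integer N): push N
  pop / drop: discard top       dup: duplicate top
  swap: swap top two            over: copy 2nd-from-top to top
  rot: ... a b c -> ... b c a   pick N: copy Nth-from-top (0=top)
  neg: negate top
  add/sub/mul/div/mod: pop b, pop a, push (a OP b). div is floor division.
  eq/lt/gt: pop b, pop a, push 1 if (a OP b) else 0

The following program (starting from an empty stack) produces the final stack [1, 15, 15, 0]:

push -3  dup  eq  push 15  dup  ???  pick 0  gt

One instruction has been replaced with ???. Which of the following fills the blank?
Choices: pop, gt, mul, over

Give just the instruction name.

Stack before ???: [1, 15, 15]
Stack after ???:  [1, 15, 15, 15]
Checking each choice:
  pop: produces [1, 0]
  gt: produces [1, 0]
  mul: produces [1, 0]
  over: MATCH


Answer: over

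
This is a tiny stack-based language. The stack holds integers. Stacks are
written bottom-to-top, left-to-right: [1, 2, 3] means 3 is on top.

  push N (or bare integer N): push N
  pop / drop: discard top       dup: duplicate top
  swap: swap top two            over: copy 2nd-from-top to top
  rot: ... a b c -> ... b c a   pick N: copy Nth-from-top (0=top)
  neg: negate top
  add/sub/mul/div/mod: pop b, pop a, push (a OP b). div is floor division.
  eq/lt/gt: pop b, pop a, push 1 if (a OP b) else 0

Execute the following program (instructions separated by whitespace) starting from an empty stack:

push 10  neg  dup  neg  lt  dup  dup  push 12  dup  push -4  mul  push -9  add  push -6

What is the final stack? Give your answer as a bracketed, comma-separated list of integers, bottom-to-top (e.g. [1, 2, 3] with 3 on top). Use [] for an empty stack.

Answer: [1, 1, 1, 12, -57, -6]

Derivation:
After 'push 10': [10]
After 'neg': [-10]
After 'dup': [-10, -10]
After 'neg': [-10, 10]
After 'lt': [1]
After 'dup': [1, 1]
After 'dup': [1, 1, 1]
After 'push 12': [1, 1, 1, 12]
After 'dup': [1, 1, 1, 12, 12]
After 'push -4': [1, 1, 1, 12, 12, -4]
After 'mul': [1, 1, 1, 12, -48]
After 'push -9': [1, 1, 1, 12, -48, -9]
After 'add': [1, 1, 1, 12, -57]
After 'push -6': [1, 1, 1, 12, -57, -6]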